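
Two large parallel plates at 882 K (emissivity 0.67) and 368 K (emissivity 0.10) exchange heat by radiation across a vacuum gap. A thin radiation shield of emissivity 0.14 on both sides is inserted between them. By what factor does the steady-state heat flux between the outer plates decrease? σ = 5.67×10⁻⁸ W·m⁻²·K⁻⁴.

factor ≈ 2.27

Without shield: q₀ = σΔ(T⁴)/(1/ε₁+1/ε₂−1) with denominator 10.49.
With shield the two gaps are in series; the resistances add: (1/ε₁+1/ε_s−1)+(1/ε_s+1/ε₂−1) = 7.635+16.14 = 23.78.
Heat-flux ratio q₀/q = 23.78/10.49.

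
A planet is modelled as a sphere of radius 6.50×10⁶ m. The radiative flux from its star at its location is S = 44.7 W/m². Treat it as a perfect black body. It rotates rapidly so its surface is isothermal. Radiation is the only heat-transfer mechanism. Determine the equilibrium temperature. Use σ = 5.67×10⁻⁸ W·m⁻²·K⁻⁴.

At equilibrium, absorbed power = emitted power.
Absorbing cross-section = πr² = 1.327×10¹⁴ m²; emitting surface = 4πr² = 5.309×10¹⁴ m² (ratio 4).
S·A_cross = εσ·A_surf·T⁴  ⇒  T⁴ = S/(4σ).
T⁴ = 1.00·44.7/(4·5.67×10⁻⁸) = 1.971×10⁸ K⁴.
T = (1.971×10⁸)^(1/4).

T ≈ 118 K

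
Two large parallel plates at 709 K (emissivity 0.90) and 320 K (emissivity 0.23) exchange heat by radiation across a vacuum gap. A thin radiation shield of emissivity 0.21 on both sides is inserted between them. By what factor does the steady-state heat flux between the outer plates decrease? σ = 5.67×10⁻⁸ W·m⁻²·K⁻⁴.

Without shield: q₀ = σΔ(T⁴)/(1/ε₁+1/ε₂−1) with denominator 4.459.
With shield the two gaps are in series; the resistances add: (1/ε₁+1/ε_s−1)+(1/ε_s+1/ε₂−1) = 4.873+8.110 = 12.98.
Heat-flux ratio q₀/q = 12.98/4.459.

factor ≈ 2.91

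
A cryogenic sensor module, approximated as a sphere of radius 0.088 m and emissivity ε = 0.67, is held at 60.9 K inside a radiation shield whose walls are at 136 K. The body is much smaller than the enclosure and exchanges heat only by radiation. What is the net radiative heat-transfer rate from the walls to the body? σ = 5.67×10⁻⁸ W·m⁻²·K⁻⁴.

For a small grey body in a large enclosure: P_net = εσA(T_body⁴ − T_wall⁴).
A = 4πr² = 0.09731 m²; T_body⁴ − T_wall⁴ = 1.376×10⁷ − 3.421×10⁸ = -3.283×10⁸ K⁴.
|P_net| = 0.67·5.67×10⁻⁸·0.09731·3.283×10⁸.

P_net ≈ 1.21 W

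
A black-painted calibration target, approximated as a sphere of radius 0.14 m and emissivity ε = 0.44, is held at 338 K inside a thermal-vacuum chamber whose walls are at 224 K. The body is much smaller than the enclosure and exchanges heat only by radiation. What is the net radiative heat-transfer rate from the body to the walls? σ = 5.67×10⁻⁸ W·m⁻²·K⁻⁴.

For a small grey body in a large enclosure: P_net = εσA(T_body⁴ − T_wall⁴).
A = 4πr² = 0.2463 m²; T_body⁴ − T_wall⁴ = 1.305×10¹⁰ − 2.518×10⁹ = 1.053×10¹⁰ K⁴.
|P_net| = 0.44·5.67×10⁻⁸·0.2463·1.053×10¹⁰.

P_net ≈ 64.7 W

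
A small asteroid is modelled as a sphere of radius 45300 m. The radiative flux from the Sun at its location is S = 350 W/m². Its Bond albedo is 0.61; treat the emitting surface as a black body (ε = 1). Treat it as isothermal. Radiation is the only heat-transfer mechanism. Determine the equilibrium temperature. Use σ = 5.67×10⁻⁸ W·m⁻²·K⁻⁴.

At equilibrium, absorbed power = emitted power.
Absorbing cross-section = πr² = 6.447×10⁹ m²; emitting surface = 4πr² = 2.579×10¹⁰ m² (ratio 4).
(1−a)S·A_cross = εσ·A_surf·T⁴  ⇒  T⁴ = (1−a)S/(4σ).
T⁴ = 0.390·350/(4·5.67×10⁻⁸) = 6.019×10⁸ K⁴.
T = (6.019×10⁸)^(1/4).

T ≈ 157 K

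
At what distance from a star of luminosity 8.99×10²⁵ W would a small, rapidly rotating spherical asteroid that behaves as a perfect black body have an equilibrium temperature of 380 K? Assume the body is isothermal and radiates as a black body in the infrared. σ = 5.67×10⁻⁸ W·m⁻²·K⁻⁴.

d ≈ 3.89×10¹⁰ m

For an isothermal black-emitting sphere, (1−a)S·πr² = σ·4πr²·T⁴ ⇒ S = 4σT⁴/(1−a).
S = 4·5.67×10⁻⁸·(380)⁴/1.00 = 4729 W/m².
Flux falls as S = L/(4πd²), so d = √(L/(4πS)) = √(8.99×10²⁵/(4π·4729)).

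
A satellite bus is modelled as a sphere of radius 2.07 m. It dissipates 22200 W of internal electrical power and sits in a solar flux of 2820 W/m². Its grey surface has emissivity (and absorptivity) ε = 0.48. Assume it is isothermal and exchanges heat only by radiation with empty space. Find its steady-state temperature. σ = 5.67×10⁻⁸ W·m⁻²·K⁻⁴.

At steady state, absorbed solar power + internal power = radiated power.
Absorbed: α·S·A_cross = 0.48·2820·13.46 = 18220 W (cross-section πr²).
Total input = 18220 + 22200 = 40420 W.
Radiated: εσ·A_surf·T⁴ with A_surf = 4πr² = 53.85 m².
T⁴ = 40420/(0.48·5.67×10⁻⁸·53.85) = 2.758×10¹⁰ K⁴.

T ≈ 408 K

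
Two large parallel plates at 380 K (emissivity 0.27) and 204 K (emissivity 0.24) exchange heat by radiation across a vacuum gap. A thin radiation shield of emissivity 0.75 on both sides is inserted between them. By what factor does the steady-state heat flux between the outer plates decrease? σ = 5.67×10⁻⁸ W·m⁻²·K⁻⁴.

Without shield: q₀ = σΔ(T⁴)/(1/ε₁+1/ε₂−1) with denominator 6.870.
With shield the two gaps are in series; the resistances add: (1/ε₁+1/ε_s−1)+(1/ε_s+1/ε₂−1) = 4.037+4.500 = 8.537.
Heat-flux ratio q₀/q = 8.537/6.870.

factor ≈ 1.24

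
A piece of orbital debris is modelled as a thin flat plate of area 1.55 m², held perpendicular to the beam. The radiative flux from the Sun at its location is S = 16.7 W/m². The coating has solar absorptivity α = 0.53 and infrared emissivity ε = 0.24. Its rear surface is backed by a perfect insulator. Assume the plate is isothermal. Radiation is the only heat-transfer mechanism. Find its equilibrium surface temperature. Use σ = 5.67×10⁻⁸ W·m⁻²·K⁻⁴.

T ≈ 160 K

At equilibrium, absorbed power = emitted power.
Absorbing cross-section = A = 1.550 m²; emitting surface = A = 1.550 m² (ratio 1).
αS·A_cross = εσ·A_surf·T⁴  ⇒  T⁴ = αS/(ε·1σ).
T⁴ = 0.530·16.7/(0.24·1·5.67×10⁻⁸) = 6.504×10⁸ K⁴.
T = (6.504×10⁸)^(1/4).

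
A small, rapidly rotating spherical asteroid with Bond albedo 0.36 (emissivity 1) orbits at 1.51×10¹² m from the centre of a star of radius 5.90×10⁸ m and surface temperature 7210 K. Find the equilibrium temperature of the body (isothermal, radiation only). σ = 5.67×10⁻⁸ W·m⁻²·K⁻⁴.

The star's surface emits σT_*⁴; at distance d the flux is S = σT_*⁴(R_*/d)².
S = 5.67×10⁻⁸·(7210)⁴·(5.90×10⁸/1.51×10¹²)² = 23.39 W/m².
For an isothermal sphere T⁴ = (1−a)S/(4σ) = 6.601×10⁷ K⁴.

T ≈ 90.1 K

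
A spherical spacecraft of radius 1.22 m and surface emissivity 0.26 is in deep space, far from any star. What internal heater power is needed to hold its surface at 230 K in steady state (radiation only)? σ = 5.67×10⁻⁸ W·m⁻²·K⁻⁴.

P ≈ 772 W

P = εσ·4πr²·T⁴.
4πr² = 18.70 m²; T⁴ = 2.798×10⁹ K⁴.
P = 0.26·5.67×10⁻⁸·18.70·2.798×10⁹.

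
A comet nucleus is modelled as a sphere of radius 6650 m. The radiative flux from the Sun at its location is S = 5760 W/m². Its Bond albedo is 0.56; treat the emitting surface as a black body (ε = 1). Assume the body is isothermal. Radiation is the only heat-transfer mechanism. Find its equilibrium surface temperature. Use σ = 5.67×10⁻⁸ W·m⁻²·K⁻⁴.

At equilibrium, absorbed power = emitted power.
Absorbing cross-section = πr² = 1.389×10⁸ m²; emitting surface = 4πr² = 5.557×10⁸ m² (ratio 4).
(1−a)S·A_cross = εσ·A_surf·T⁴  ⇒  T⁴ = (1−a)S/(4σ).
T⁴ = 0.440·5760/(4·5.67×10⁻⁸) = 1.117×10¹⁰ K⁴.
T = (1.117×10¹⁰)^(1/4).

T ≈ 325 K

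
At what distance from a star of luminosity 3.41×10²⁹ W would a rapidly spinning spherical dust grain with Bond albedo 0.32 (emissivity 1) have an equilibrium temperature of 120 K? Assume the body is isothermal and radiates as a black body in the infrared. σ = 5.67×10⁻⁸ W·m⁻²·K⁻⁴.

d ≈ 1.98×10¹³ m

For an isothermal black-emitting sphere, (1−a)S·πr² = σ·4πr²·T⁴ ⇒ S = 4σT⁴/(1−a).
S = 4·5.67×10⁻⁸·(120)⁴/0.680 = 69.16 W/m².
Flux falls as S = L/(4πd²), so d = √(L/(4πS)) = √(3.41×10²⁹/(4π·69.16)).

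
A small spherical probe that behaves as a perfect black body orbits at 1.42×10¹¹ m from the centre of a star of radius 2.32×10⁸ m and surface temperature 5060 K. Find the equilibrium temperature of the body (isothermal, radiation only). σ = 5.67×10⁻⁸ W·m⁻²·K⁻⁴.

T ≈ 145 K

The star's surface emits σT_*⁴; at distance d the flux is S = σT_*⁴(R_*/d)².
S = 5.67×10⁻⁸·(5060)⁴·(2.32×10⁸/1.42×10¹¹)² = 99.22 W/m².
For an isothermal sphere T⁴ = (1−a)S/(4σ) = 4.375×10⁸ K⁴.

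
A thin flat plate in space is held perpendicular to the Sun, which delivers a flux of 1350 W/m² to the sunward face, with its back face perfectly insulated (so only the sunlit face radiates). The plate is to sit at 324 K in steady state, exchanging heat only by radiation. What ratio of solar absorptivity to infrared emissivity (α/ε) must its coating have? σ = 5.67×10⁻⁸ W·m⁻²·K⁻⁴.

Balance: αS·A = εσ·1A·T⁴ ⇒ α/ε = σT⁴/S.
α/ε = 5.67×10⁻⁸·(324)⁴/1350 = 5.67×10⁻⁸·1.102×10¹⁰/1350.

α/ε ≈ 0.463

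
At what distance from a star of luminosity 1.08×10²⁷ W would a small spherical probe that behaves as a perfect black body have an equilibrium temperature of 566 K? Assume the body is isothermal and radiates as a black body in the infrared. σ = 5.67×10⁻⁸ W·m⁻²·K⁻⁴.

d ≈ 6.08×10¹⁰ m

For an isothermal black-emitting sphere, (1−a)S·πr² = σ·4πr²·T⁴ ⇒ S = 4σT⁴/(1−a).
S = 4·5.67×10⁻⁸·(566)⁴/1.00 = 23280 W/m².
Flux falls as S = L/(4πd²), so d = √(L/(4πS)) = √(1.08×10²⁷/(4π·23280)).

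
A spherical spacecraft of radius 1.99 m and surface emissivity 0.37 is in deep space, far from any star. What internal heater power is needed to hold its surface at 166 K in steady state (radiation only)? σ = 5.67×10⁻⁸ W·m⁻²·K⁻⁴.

P = εσ·4πr²·T⁴.
4πr² = 49.76 m²; T⁴ = 7.593×10⁸ K⁴.
P = 0.37·5.67×10⁻⁸·49.76·7.593×10⁸.

P ≈ 793 W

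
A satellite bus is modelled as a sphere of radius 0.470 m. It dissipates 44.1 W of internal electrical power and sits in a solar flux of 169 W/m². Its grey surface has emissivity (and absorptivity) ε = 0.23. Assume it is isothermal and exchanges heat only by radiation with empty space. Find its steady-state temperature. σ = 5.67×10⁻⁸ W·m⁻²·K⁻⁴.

T ≈ 210 K

At steady state, absorbed solar power + internal power = radiated power.
Absorbed: α·S·A_cross = 0.23·169·0.6940 = 26.97 W (cross-section πr²).
Total input = 26.97 + 44.1 = 71.07 W.
Radiated: εσ·A_surf·T⁴ with A_surf = 4πr² = 2.776 m².
T⁴ = 71.07/(0.23·5.67×10⁻⁸·2.776) = 1.963×10⁹ K⁴.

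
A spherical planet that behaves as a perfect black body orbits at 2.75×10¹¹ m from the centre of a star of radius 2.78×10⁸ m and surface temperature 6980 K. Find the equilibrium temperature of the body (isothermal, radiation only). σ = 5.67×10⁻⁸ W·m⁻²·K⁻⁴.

T ≈ 157 K

The star's surface emits σT_*⁴; at distance d the flux is S = σT_*⁴(R_*/d)².
S = 5.67×10⁻⁸·(6980)⁴·(2.78×10⁸/2.75×10¹¹)² = 137.5 W/m².
For an isothermal sphere T⁴ = (1−a)S/(4σ) = 6.064×10⁸ K⁴.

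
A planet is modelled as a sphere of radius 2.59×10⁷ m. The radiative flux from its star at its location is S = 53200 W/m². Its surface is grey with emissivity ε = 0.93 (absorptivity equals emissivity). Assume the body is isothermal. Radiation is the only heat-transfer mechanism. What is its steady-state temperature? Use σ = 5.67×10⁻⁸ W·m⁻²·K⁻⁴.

T ≈ 696 K

At equilibrium, absorbed power = emitted power.
Absorbing cross-section = πr² = 2.107×10¹⁵ m²; emitting surface = 4πr² = 8.430×10¹⁵ m² (ratio 4).
εS·A_cross = εσ·A_surf·T⁴  ⇒  T⁴ = S/(4σ)   (ε cancels).
T⁴ = 53200/(4·5.67×10⁻⁸) = 2.346×10¹¹ K⁴.
T = (2.346×10¹¹)^(1/4).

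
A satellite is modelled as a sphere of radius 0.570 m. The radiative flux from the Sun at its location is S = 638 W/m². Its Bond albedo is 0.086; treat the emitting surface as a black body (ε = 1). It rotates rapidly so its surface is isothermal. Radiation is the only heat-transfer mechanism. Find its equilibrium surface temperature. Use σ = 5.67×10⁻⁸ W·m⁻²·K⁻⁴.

At equilibrium, absorbed power = emitted power.
Absorbing cross-section = πr² = 1.021 m²; emitting surface = 4πr² = 4.083 m² (ratio 4).
(1−a)S·A_cross = εσ·A_surf·T⁴  ⇒  T⁴ = (1−a)S/(4σ).
T⁴ = 0.914·638/(4·5.67×10⁻⁸) = 2.571×10⁹ K⁴.
T = (2.571×10⁹)^(1/4).

T ≈ 225 K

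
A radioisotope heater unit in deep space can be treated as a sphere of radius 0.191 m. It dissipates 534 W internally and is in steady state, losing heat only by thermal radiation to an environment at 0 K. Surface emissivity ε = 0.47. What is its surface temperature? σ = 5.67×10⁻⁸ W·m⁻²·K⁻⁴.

Steady state: internal power = radiated power, P = εσA T⁴.
Radiating area A = 4πr² = 0.4584 m².
T⁴ = P/(εσA) = 534/(0.47·5.67×10⁻⁸·0.4584) = 4.371×10¹⁰ K⁴.
T = (4.371×10¹⁰)^(1/4).

T ≈ 457 K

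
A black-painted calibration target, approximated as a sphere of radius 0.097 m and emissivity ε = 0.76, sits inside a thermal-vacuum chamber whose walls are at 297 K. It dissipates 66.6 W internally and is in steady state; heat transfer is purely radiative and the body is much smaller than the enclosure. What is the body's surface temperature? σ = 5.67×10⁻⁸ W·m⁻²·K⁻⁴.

For a small grey body in a large enclosure, net radiated power = εσA(T⁴ − T_w⁴).
Steady state: P = εσA(T⁴ − T_w⁴) with A = 4πr² = 0.1182 m².
T⁴ = P/(εσA) + T_w⁴ = 66.6/(0.76·5.67×10⁻⁸·0.1182) + (297)⁴
    = 1.307×10¹⁰ + 7.781×10⁹ = 2.085×10¹⁰ K⁴.

T ≈ 380 K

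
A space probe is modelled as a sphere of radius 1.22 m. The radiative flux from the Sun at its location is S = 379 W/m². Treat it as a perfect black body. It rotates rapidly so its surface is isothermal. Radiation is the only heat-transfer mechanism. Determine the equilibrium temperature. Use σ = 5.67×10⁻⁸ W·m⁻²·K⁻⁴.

At equilibrium, absorbed power = emitted power.
Absorbing cross-section = πr² = 4.676 m²; emitting surface = 4πr² = 18.70 m² (ratio 4).
S·A_cross = εσ·A_surf·T⁴  ⇒  T⁴ = S/(4σ).
T⁴ = 1.00·379/(4·5.67×10⁻⁸) = 1.671×10⁹ K⁴.
T = (1.671×10⁹)^(1/4).

T ≈ 202 K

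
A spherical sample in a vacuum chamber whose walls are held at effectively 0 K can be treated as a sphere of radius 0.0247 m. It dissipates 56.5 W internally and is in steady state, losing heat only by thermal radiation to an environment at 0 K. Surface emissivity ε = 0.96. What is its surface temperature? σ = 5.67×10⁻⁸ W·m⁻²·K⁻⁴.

Steady state: internal power = radiated power, P = εσA T⁴.
Radiating area A = 4πr² = 0.007667 m².
T⁴ = P/(εσA) = 56.5/(0.96·5.67×10⁻⁸·0.007667) = 1.354×10¹¹ K⁴.
T = (1.354×10¹¹)^(1/4).

T ≈ 607 K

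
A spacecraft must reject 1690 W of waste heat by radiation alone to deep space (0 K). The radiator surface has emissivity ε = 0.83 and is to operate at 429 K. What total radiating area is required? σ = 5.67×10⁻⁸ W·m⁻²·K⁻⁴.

P = εσA T⁴ ⇒ A = P/(εσT⁴).
T⁴ = 3.387×10¹⁰ K⁴.
A = 1690/(0.83 × 5.67×10⁻⁸ × 3.387×10¹⁰).

A ≈ 1.06 m²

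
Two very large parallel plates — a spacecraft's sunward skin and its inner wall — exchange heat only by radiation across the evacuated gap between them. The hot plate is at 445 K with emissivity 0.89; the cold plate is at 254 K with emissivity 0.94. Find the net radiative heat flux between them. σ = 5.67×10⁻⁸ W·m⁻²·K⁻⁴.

q ≈ 1670 W/m²

For two infinite grey parallel plates, q = σ(T₁⁴ − T₂⁴)/(1/ε₁ + 1/ε₂ − 1).
T₁⁴ − T₂⁴ = 3.921×10¹⁰ − 4.162×10⁹ = 3.505×10¹⁰ K⁴.
1/ε₁ + 1/ε₂ − 1 = 1.124 + 1.064 − 1 = 1.187.
q = 5.67×10⁻⁸ × 3.505×10¹⁰ / 1.187.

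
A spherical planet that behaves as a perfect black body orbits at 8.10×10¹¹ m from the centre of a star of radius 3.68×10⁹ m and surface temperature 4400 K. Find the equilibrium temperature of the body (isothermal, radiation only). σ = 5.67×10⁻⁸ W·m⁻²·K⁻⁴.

The star's surface emits σT_*⁴; at distance d the flux is S = σT_*⁴(R_*/d)².
S = 5.67×10⁻⁸·(4400)⁴·(3.68×10⁹/8.10×10¹¹)² = 438.7 W/m².
For an isothermal sphere T⁴ = (1−a)S/(4σ) = 1.934×10⁹ K⁴.

T ≈ 210 K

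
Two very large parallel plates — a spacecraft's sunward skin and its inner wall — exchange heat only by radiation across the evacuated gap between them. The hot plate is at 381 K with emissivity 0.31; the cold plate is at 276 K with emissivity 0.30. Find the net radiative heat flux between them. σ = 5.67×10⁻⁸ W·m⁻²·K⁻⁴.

For two infinite grey parallel plates, q = σ(T₁⁴ − T₂⁴)/(1/ε₁ + 1/ε₂ − 1).
T₁⁴ − T₂⁴ = 2.107×10¹⁰ − 5.803×10⁹ = 1.527×10¹⁰ K⁴.
1/ε₁ + 1/ε₂ − 1 = 3.226 + 3.333 − 1 = 5.559.
q = 5.67×10⁻⁸ × 1.527×10¹⁰ / 5.559.

q ≈ 156 W/m²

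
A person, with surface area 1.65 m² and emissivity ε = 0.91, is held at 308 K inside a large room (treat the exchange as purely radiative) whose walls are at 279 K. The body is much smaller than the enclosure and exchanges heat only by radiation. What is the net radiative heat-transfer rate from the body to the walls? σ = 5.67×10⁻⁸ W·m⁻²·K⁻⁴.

For a small grey body in a large enclosure: P_net = εσA(T_body⁴ − T_wall⁴).
A = 1.65 m²; T_body⁴ − T_wall⁴ = 8.999×10⁹ − 6.059×10⁹ = 2.940×10⁹ K⁴.
|P_net| = 0.91·5.67×10⁻⁸·1.650·2.940×10⁹.

P_net ≈ 250 W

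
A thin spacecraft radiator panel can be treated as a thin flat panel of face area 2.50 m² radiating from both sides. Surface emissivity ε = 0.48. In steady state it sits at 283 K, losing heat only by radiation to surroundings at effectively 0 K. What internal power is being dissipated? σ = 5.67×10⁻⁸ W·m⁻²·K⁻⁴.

Steady state: P = εσA T⁴.
A = 2·2.50 = 5.000 m²; T⁴ = (283)⁴ = 6.414×10⁹ K⁴.
P = 0.48 × 5.67×10⁻⁸ × 5.000 × 6.414×10⁹.

P ≈ 873 W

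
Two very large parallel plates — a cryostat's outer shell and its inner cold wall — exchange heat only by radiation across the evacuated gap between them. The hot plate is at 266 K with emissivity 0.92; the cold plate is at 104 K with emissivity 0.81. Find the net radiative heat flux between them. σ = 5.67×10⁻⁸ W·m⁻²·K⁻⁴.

For two infinite grey parallel plates, q = σ(T₁⁴ − T₂⁴)/(1/ε₁ + 1/ε₂ − 1).
T₁⁴ − T₂⁴ = 5.006×10⁹ − 1.170×10⁸ = 4.889×10⁹ K⁴.
1/ε₁ + 1/ε₂ − 1 = 1.087 + 1.235 − 1 = 1.322.
q = 5.67×10⁻⁸ × 4.889×10⁹ / 1.322.

q ≈ 210 W/m²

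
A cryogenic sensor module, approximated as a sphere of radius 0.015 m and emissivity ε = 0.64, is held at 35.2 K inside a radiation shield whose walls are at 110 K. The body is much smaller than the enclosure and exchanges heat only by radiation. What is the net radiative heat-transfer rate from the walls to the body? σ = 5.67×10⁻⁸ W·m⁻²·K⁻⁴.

P_net ≈ 0.0149 W

For a small grey body in a large enclosure: P_net = εσA(T_body⁴ − T_wall⁴).
A = 4πr² = 0.002827 m²; T_body⁴ − T_wall⁴ = 1.535×10⁶ − 1.464×10⁸ = -1.449×10⁸ K⁴.
|P_net| = 0.64·5.67×10⁻⁸·0.002827·1.449×10⁸.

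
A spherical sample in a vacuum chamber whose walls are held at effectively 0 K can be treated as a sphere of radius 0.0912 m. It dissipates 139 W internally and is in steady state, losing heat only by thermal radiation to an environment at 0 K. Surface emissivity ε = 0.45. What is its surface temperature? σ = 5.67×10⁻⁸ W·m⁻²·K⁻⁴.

T ≈ 478 K

Steady state: internal power = radiated power, P = εσA T⁴.
Radiating area A = 4πr² = 0.1045 m².
T⁴ = P/(εσA) = 139/(0.45·5.67×10⁻⁸·0.1045) = 5.212×10¹⁰ K⁴.
T = (5.212×10¹⁰)^(1/4).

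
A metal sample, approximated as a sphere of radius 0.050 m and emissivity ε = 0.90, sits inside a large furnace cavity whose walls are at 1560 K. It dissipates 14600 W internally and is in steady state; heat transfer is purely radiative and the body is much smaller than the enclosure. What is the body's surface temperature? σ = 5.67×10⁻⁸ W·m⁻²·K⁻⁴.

For a small grey body in a large enclosure, net radiated power = εσA(T⁴ − T_w⁴).
Steady state: P = εσA(T⁴ − T_w⁴) with A = 4πr² = 0.03142 m².
T⁴ = P/(εσA) + T_w⁴ = 14600/(0.90·5.67×10⁻⁸·0.03142) + (1560)⁴
    = 9.107×10¹² + 5.922×10¹² = 1.503×10¹³ K⁴.

T ≈ 1970 K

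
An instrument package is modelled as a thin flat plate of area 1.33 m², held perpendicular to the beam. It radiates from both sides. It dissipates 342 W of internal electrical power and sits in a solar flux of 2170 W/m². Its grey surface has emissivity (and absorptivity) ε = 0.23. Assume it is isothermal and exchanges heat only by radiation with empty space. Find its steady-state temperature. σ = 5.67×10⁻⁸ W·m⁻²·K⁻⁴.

T ≈ 413 K

At steady state, absorbed solar power + internal power = radiated power.
Absorbed: α·S·A_cross = 0.23·2170·1.330 = 663.8 W (cross-section A).
Total input = 663.8 + 342 = 1006 W.
Radiated: εσ·A_surf·T⁴ with A_surf = 2A = 2.660 m².
T⁴ = 1006/(0.23·5.67×10⁻⁸·2.660) = 2.899×10¹⁰ K⁴.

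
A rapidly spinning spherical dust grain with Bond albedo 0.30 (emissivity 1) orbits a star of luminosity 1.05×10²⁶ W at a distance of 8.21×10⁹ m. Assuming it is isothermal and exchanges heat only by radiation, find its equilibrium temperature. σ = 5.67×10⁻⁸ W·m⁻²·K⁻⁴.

T ≈ 786 K

First find the stellar flux at distance d: S = L/(4πd²) = 1.05×10²⁶/(4π·(8.21×10⁹)²) = 1.240×10⁵ W/m².
For an isothermal sphere, absorbed (1−a)S·πr² = emitted σ·4πr²·T⁴, so T⁴ = (1−a)S/(4σ).
T⁴ = 0.700·1.240×10⁵/(4·5.67×10⁻⁸) = 3.826×10¹¹ K⁴.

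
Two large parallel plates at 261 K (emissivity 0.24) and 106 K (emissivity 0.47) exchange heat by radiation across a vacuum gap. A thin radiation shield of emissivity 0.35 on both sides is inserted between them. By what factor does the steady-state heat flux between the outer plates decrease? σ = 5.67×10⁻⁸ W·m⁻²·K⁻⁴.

Without shield: q₀ = σΔ(T⁴)/(1/ε₁+1/ε₂−1) with denominator 5.294.
With shield the two gaps are in series; the resistances add: (1/ε₁+1/ε_s−1)+(1/ε_s+1/ε₂−1) = 6.024+3.985 = 10.01.
Heat-flux ratio q₀/q = 10.01/5.294.

factor ≈ 1.89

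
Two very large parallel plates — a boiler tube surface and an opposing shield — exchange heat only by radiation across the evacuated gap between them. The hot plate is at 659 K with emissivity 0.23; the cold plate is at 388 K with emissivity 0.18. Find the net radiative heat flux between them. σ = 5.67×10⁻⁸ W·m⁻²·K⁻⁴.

For two infinite grey parallel plates, q = σ(T₁⁴ − T₂⁴)/(1/ε₁ + 1/ε₂ − 1).
T₁⁴ − T₂⁴ = 1.886×10¹¹ − 2.266×10¹⁰ = 1.659×10¹¹ K⁴.
1/ε₁ + 1/ε₂ − 1 = 4.348 + 5.556 − 1 = 8.903.
q = 5.67×10⁻⁸ × 1.659×10¹¹ / 8.903.

q ≈ 1060 W/m²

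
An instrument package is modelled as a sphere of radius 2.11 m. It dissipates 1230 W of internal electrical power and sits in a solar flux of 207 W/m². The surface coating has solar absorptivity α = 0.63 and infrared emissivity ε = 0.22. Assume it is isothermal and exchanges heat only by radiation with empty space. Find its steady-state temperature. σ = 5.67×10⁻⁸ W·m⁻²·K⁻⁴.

At steady state, absorbed solar power + internal power = radiated power.
Absorbed: α·S·A_cross = 0.63·207·13.99 = 1824 W (cross-section πr²).
Total input = 1824 + 1230 = 3054 W.
Radiated: εσ·A_surf·T⁴ with A_surf = 4πr² = 55.95 m².
T⁴ = 3054/(0.22·5.67×10⁻⁸·55.95) = 4.376×10⁹ K⁴.

T ≈ 257 K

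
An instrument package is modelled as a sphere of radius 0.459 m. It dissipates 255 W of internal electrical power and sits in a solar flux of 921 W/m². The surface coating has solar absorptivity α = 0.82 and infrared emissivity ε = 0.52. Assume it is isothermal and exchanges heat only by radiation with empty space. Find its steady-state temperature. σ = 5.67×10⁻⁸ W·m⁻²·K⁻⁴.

At steady state, absorbed solar power + internal power = radiated power.
Absorbed: α·S·A_cross = 0.82·921·0.6619 = 499.9 W (cross-section πr²).
Total input = 499.9 + 255 = 754.9 W.
Radiated: εσ·A_surf·T⁴ with A_surf = 4πr² = 2.647 m².
T⁴ = 754.9/(0.52·5.67×10⁻⁸·2.647) = 9.670×10⁹ K⁴.

T ≈ 314 K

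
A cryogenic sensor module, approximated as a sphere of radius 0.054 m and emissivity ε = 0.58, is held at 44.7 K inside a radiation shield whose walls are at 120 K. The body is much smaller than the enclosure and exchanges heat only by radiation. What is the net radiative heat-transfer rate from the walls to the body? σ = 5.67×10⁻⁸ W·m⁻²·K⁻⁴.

For a small grey body in a large enclosure: P_net = εσA(T_body⁴ − T_wall⁴).
A = 4πr² = 0.03664 m²; T_body⁴ − T_wall⁴ = 3.992×10⁶ − 2.074×10⁸ = -2.034×10⁸ K⁴.
|P_net| = 0.58·5.67×10⁻⁸·0.03664·2.034×10⁸.

P_net ≈ 0.245 W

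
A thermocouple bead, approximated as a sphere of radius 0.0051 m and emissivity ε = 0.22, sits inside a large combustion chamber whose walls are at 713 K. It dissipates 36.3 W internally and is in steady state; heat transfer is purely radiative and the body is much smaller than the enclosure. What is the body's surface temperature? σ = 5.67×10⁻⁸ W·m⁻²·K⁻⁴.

For a small grey body in a large enclosure, net radiated power = εσA(T⁴ − T_w⁴).
Steady state: P = εσA(T⁴ − T_w⁴) with A = 4πr² = 3.269×10⁻⁴ m².
T⁴ = P/(εσA) + T_w⁴ = 36.3/(0.22·5.67×10⁻⁸·3.269×10⁻⁴) + (713)⁴
    = 8.903×10¹² + 2.584×10¹¹ = 9.162×10¹² K⁴.

T ≈ 1740 K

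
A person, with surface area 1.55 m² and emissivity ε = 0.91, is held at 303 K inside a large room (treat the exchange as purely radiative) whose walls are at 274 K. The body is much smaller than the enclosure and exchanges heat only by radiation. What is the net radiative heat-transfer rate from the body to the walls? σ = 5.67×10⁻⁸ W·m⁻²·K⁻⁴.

P_net ≈ 223 W

For a small grey body in a large enclosure: P_net = εσA(T_body⁴ − T_wall⁴).
A = 1.55 m²; T_body⁴ − T_wall⁴ = 8.429×10⁹ − 5.636×10⁹ = 2.792×10⁹ K⁴.
|P_net| = 0.91·5.67×10⁻⁸·1.550·2.792×10⁹.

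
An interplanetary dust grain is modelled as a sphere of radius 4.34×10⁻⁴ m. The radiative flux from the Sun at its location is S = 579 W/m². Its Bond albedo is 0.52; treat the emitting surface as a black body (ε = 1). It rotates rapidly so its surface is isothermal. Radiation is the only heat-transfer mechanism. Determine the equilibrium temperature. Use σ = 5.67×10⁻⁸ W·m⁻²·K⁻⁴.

At equilibrium, absorbed power = emitted power.
Absorbing cross-section = πr² = 5.917×10⁻⁷ m²; emitting surface = 4πr² = 2.367×10⁻⁶ m² (ratio 4).
(1−a)S·A_cross = εσ·A_surf·T⁴  ⇒  T⁴ = (1−a)S/(4σ).
T⁴ = 0.480·579/(4·5.67×10⁻⁸) = 1.225×10⁹ K⁴.
T = (1.225×10⁹)^(1/4).

T ≈ 187 K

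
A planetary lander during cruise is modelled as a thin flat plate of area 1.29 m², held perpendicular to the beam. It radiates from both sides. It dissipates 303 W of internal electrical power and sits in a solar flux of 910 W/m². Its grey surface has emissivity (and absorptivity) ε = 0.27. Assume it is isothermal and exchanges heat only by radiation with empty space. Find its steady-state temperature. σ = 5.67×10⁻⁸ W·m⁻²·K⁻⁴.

T ≈ 354 K

At steady state, absorbed solar power + internal power = radiated power.
Absorbed: α·S·A_cross = 0.27·910·1.290 = 317.0 W (cross-section A).
Total input = 317.0 + 303 = 620.0 W.
Radiated: εσ·A_surf·T⁴ with A_surf = 2A = 2.580 m².
T⁴ = 620.0/(0.27·5.67×10⁻⁸·2.580) = 1.570×10¹⁰ K⁴.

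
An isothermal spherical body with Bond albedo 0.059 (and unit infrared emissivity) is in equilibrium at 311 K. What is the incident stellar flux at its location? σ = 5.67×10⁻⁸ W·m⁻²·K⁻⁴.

S ≈ 2250 W/m²

(1−a)S·πr² = σ·4πr²·T⁴ ⇒ S = 4σT⁴/(1−a).
S = 4·5.67×10⁻⁸·9.355×10⁹/0.941.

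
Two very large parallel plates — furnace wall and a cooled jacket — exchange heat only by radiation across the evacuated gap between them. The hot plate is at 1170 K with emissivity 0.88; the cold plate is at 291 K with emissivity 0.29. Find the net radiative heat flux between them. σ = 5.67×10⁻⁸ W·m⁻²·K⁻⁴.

q ≈ 29500 W/m²

For two infinite grey parallel plates, q = σ(T₁⁴ − T₂⁴)/(1/ε₁ + 1/ε₂ − 1).
T₁⁴ − T₂⁴ = 1.874×10¹² − 7.171×10⁹ = 1.867×10¹² K⁴.
1/ε₁ + 1/ε₂ − 1 = 1.136 + 3.448 − 1 = 3.585.
q = 5.67×10⁻⁸ × 1.867×10¹² / 3.585.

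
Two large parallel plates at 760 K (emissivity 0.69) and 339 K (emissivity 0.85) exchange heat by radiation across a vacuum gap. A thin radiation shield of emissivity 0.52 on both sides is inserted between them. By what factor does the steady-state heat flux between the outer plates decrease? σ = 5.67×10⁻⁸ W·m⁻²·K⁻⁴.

factor ≈ 2.75

Without shield: q₀ = σΔ(T⁴)/(1/ε₁+1/ε₂−1) with denominator 1.626.
With shield the two gaps are in series; the resistances add: (1/ε₁+1/ε_s−1)+(1/ε_s+1/ε₂−1) = 2.372+2.100 = 4.472.
Heat-flux ratio q₀/q = 4.472/1.626.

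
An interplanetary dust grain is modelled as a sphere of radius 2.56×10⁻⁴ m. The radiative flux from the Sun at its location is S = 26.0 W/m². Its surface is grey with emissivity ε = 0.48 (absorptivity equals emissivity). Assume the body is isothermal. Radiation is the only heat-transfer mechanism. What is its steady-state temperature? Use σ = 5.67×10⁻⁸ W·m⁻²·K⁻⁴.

At equilibrium, absorbed power = emitted power.
Absorbing cross-section = πr² = 2.059×10⁻⁷ m²; emitting surface = 4πr² = 8.235×10⁻⁷ m² (ratio 4).
εS·A_cross = εσ·A_surf·T⁴  ⇒  T⁴ = S/(4σ)   (ε cancels).
T⁴ = 26.0/(4·5.67×10⁻⁸) = 1.146×10⁸ K⁴.
T = (1.146×10⁸)^(1/4).

T ≈ 103 K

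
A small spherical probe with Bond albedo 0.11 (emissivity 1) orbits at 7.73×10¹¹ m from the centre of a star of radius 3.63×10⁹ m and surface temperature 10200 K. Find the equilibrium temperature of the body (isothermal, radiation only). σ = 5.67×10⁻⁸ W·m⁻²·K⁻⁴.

The star's surface emits σT_*⁴; at distance d the flux is S = σT_*⁴(R_*/d)².
S = 5.67×10⁻⁸·(10200)⁴·(3.63×10⁹/7.73×10¹¹)² = 13530 W/m².
For an isothermal sphere T⁴ = (1−a)S/(4σ) = 5.311×10¹⁰ K⁴.

T ≈ 480 K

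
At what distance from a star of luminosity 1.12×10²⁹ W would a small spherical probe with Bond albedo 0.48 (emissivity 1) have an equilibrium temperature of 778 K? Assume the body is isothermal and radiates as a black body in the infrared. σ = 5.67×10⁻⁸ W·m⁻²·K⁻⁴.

For an isothermal black-emitting sphere, (1−a)S·πr² = σ·4πr²·T⁴ ⇒ S = 4σT⁴/(1−a).
S = 4·5.67×10⁻⁸·(778)⁴/0.520 = 1.598×10⁵ W/m².
Flux falls as S = L/(4πd²), so d = √(L/(4πS)) = √(1.12×10²⁹/(4π·1.598×10⁵)).

d ≈ 2.36×10¹¹ m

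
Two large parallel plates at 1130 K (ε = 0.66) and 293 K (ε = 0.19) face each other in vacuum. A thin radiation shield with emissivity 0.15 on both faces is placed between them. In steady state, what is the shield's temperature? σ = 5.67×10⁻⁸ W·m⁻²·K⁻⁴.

In steady state the net flux on the hot side equals that on the cold side.
σ(T₁⁴−T_s⁴)/D₁ = σ(T_s⁴−T₂⁴)/D₂, with D₁ = 1/ε₁+1/ε_s−1 = 7.182, D₂ = 1/ε_s+1/ε₂−1 = 10.93.
Solve for T_s⁴: T_s⁴ = (D₂·T₁⁴ + D₁·T₂⁴)/(D₁+D₂) = 9.869×10¹¹ K⁴.

T_s ≈ 997 K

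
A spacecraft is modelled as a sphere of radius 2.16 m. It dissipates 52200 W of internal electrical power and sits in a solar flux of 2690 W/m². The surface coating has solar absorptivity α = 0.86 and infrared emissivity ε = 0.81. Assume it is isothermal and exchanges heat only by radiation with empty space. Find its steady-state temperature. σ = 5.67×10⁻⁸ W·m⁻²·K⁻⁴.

At steady state, absorbed solar power + internal power = radiated power.
Absorbed: α·S·A_cross = 0.86·2690·14.66 = 33910 W (cross-section πr²).
Total input = 33910 + 52200 = 86110 W.
Radiated: εσ·A_surf·T⁴ with A_surf = 4πr² = 58.63 m².
T⁴ = 86110/(0.81·5.67×10⁻⁸·58.63) = 3.198×10¹⁰ K⁴.

T ≈ 423 K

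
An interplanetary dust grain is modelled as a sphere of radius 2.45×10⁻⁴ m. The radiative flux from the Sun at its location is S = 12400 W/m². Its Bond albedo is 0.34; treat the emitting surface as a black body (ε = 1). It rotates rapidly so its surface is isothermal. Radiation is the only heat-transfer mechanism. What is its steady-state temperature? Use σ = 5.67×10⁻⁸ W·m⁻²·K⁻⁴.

At equilibrium, absorbed power = emitted power.
Absorbing cross-section = πr² = 1.886×10⁻⁷ m²; emitting surface = 4πr² = 7.543×10⁻⁷ m² (ratio 4).
(1−a)S·A_cross = εσ·A_surf·T⁴  ⇒  T⁴ = (1−a)S/(4σ).
T⁴ = 0.660·12400/(4·5.67×10⁻⁸) = 3.608×10¹⁰ K⁴.
T = (3.608×10¹⁰)^(1/4).

T ≈ 436 K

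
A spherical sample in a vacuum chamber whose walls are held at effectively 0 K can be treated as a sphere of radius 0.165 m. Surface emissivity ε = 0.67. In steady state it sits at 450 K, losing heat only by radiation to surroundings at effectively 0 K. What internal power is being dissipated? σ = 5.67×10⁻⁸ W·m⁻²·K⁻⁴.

Steady state: P = εσA T⁴.
A = 4πr² = 0.3421 m²; T⁴ = (450)⁴ = 4.101×10¹⁰ K⁴.
P = 0.67 × 5.67×10⁻⁸ × 0.3421 × 4.101×10¹⁰.

P ≈ 533 W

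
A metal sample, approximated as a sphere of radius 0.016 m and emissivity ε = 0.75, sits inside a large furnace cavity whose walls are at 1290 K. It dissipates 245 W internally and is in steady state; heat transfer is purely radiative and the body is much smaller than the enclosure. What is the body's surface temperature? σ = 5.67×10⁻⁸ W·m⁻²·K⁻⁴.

T ≈ 1460 K

For a small grey body in a large enclosure, net radiated power = εσA(T⁴ − T_w⁴).
Steady state: P = εσA(T⁴ − T_w⁴) with A = 4πr² = 0.003217 m².
T⁴ = P/(εσA) + T_w⁴ = 245/(0.75·5.67×10⁻⁸·0.003217) + (1290)⁴
    = 1.791×10¹² + 2.769×10¹² = 4.560×10¹² K⁴.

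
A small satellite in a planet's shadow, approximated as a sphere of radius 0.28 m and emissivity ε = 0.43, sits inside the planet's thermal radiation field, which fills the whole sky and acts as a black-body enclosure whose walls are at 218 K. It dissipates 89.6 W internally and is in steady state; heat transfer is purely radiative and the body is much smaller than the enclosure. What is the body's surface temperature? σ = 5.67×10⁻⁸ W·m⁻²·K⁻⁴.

T ≈ 278 K

For a small grey body in a large enclosure, net radiated power = εσA(T⁴ − T_w⁴).
Steady state: P = εσA(T⁴ − T_w⁴) with A = 4πr² = 0.9852 m².
T⁴ = P/(εσA) + T_w⁴ = 89.6/(0.43·5.67×10⁻⁸·0.9852) + (218)⁴
    = 3.730×10⁹ + 2.259×10⁹ = 5.989×10⁹ K⁴.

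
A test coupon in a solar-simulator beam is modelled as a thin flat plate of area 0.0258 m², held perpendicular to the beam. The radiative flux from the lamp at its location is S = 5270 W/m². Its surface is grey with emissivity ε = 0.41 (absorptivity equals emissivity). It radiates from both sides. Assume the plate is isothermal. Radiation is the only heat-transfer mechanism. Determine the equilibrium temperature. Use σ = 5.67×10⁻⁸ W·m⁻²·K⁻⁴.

T ≈ 464 K

At equilibrium, absorbed power = emitted power.
Absorbing cross-section = A = 0.02580 m²; emitting surface = 2A = 0.05160 m² (ratio 2).
εS·A_cross = εσ·A_surf·T⁴  ⇒  T⁴ = S/(2σ)   (ε cancels).
T⁴ = 5270/(2·5.67×10⁻⁸) = 4.647×10¹⁰ K⁴.
T = (4.647×10¹⁰)^(1/4).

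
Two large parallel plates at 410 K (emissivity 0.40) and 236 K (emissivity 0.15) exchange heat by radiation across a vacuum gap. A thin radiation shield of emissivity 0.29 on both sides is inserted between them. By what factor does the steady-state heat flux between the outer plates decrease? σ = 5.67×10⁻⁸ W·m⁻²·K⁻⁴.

factor ≈ 1.72

Without shield: q₀ = σΔ(T⁴)/(1/ε₁+1/ε₂−1) with denominator 8.167.
With shield the two gaps are in series; the resistances add: (1/ε₁+1/ε_s−1)+(1/ε_s+1/ε₂−1) = 4.948+9.115 = 14.06.
Heat-flux ratio q₀/q = 14.06/8.167.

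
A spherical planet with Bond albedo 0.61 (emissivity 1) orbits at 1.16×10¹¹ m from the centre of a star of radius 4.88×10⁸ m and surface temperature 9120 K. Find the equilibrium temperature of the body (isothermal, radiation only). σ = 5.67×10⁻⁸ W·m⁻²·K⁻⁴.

T ≈ 331 K

The star's surface emits σT_*⁴; at distance d the flux is S = σT_*⁴(R_*/d)².
S = 5.67×10⁻⁸·(9120)⁴·(4.88×10⁸/1.16×10¹¹)² = 6942 W/m².
For an isothermal sphere T⁴ = (1−a)S/(4σ) = 1.194×10¹⁰ K⁴.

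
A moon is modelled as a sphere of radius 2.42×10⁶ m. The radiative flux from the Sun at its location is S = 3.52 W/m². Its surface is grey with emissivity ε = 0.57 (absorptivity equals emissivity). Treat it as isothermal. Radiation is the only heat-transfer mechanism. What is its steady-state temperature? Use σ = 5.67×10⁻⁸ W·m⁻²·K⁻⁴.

At equilibrium, absorbed power = emitted power.
Absorbing cross-section = πr² = 1.840×10¹³ m²; emitting surface = 4πr² = 7.359×10¹³ m² (ratio 4).
εS·A_cross = εσ·A_surf·T⁴  ⇒  T⁴ = S/(4σ)   (ε cancels).
T⁴ = 3.52/(4·5.67×10⁻⁸) = 1.552×10⁷ K⁴.
T = (1.552×10⁷)^(1/4).

T ≈ 62.8 K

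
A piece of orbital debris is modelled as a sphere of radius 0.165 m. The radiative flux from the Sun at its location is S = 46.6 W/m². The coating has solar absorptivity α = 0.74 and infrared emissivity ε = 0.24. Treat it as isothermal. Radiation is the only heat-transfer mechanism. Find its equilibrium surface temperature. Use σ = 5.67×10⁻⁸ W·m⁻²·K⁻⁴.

T ≈ 159 K

At equilibrium, absorbed power = emitted power.
Absorbing cross-section = πr² = 0.08553 m²; emitting surface = 4πr² = 0.3421 m² (ratio 4).
αS·A_cross = εσ·A_surf·T⁴  ⇒  T⁴ = αS/(ε·4σ).
T⁴ = 0.740·46.6/(0.24·4·5.67×10⁻⁸) = 6.335×10⁸ K⁴.
T = (6.335×10⁸)^(1/4).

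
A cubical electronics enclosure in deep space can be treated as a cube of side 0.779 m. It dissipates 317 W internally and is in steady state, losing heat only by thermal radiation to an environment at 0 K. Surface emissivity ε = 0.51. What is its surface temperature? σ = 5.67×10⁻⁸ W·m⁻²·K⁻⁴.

Steady state: internal power = radiated power, P = εσA T⁴.
Radiating area A = 6L² = 3.641 m².
T⁴ = P/(εσA) = 317/(0.51·5.67×10⁻⁸·3.641) = 3.011×10⁹ K⁴.
T = (3.011×10⁹)^(1/4).

T ≈ 234 K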